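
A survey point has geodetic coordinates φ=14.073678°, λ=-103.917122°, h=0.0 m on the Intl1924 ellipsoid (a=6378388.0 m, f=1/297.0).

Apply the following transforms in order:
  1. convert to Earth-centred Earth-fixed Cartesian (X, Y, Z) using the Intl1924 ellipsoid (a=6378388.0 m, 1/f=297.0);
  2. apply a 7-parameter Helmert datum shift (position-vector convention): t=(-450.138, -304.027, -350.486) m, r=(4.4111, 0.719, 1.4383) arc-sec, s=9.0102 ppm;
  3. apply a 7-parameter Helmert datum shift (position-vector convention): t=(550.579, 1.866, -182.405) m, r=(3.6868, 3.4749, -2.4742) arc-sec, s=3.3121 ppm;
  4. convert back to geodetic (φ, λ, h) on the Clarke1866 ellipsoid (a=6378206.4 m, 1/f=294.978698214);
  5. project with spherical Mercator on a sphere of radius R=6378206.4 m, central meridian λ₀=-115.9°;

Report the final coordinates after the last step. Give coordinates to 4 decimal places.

start: φ=14.073678°, λ=-103.917122°, h=0.000 m
→ ECEF (a=6378388.000, f=1/297.0): X=-1488365.3817, Y=-6006507.6095, Z=1540908.1663
→ Helmert 7p (PV): X=-1488781.6746, Y=-6006909.0885, Z=1540448.2983
→ Helmert 7p (PV): X=-1488282.1296, Y=-6006936.7938, Z=1540188.7082
→ geod (Bowring, a=6378206.400): φ=14.06712191°, λ=-103.91541814°, h=399.9904 m
→ merc (R=6378206.4, λ₀=-115.9°): E=1334132.0661, N=1581935.6085

E=1334132.0661 m, N=1581935.6085 m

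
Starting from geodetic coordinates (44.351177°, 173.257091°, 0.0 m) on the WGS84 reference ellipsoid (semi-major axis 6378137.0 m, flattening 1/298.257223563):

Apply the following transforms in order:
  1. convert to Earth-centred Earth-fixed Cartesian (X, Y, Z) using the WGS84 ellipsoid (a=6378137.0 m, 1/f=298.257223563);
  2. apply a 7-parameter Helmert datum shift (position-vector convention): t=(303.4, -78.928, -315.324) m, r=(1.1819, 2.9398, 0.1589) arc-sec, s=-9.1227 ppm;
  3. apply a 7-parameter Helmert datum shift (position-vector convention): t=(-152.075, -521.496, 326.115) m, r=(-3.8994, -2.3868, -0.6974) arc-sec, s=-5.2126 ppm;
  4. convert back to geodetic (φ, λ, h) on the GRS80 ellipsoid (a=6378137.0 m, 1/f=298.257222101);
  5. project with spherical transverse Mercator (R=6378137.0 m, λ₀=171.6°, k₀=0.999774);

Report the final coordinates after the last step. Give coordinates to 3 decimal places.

start: φ=44.351177°, λ=173.257091°, h=0.000 m
→ ECEF (a=6378137.000, f=1/298.257223563): X=-4536685.2130, Y=536382.7564, Z=4436077.9168
→ Helmert 7p (PV): X=-4536277.6146, Y=536270.0217, Z=4435789.8560
→ Helmert 7p (PV): X=-4536455.5592, Y=535844.9252, Z=4436030.2196
→ geod (Bowring, a=6378137.000): φ=44.35270198°, λ=173.26345207°, h=-241.5589 m
→ tm (R=6378137.0, λ₀=171.6°): E=132379.6205, N=4937547.9447

E=132379.621 m, N=4937547.945 m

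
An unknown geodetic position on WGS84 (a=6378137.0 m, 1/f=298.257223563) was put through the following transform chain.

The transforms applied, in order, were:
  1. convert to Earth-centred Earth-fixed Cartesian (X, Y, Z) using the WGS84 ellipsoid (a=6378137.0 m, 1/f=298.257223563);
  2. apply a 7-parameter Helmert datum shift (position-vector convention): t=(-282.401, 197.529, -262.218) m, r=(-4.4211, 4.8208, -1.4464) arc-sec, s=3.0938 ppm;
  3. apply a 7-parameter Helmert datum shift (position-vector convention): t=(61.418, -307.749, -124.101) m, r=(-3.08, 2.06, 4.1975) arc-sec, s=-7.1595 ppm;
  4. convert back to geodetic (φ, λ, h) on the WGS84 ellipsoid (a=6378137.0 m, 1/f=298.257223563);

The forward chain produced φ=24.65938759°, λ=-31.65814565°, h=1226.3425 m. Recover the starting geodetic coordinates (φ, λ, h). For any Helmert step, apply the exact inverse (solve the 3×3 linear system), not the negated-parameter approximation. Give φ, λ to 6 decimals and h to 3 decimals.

φ=24.662601°, λ=-31.658104°, h=1531.975 m

start: φ=24.659388°, λ=-31.658146°, h=1226.342 m
→ ECEF (a=6378137.000, f=1/298.257223563): X=4937756.9841, Y=-3044640.2248, Z=2645344.1533
→ Helmert⁻¹: X=4937642.5412, Y=-3044494.2563, Z=2645491.0465
→ Helmert⁻¹: X=4937869.1786, Y=-3044704.4498, Z=2645795.2260
→ geod (Bowring, a=6378137.000): φ=24.66260100°, λ=-31.65810400°, h=1531.9750 m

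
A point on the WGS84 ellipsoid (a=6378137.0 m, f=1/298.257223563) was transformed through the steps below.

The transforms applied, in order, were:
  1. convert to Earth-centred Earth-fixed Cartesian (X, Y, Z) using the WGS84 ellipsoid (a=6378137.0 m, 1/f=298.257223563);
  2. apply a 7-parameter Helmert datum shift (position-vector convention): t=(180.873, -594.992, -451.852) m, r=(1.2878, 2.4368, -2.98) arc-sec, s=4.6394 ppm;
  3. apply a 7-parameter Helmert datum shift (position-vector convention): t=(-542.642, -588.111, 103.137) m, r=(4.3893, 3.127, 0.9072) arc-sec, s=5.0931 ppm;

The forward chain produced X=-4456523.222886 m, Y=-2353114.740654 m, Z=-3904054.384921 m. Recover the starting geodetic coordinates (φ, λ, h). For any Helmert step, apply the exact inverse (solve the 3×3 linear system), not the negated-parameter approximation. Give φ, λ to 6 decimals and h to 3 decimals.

φ=-37.953287°, λ=-152.172998°, h=3847.455 m

start: X=-4456523.2229, Y=-2353114.7407, Z=-3904054.3849 m
→ Helmert⁻¹: X=-4455909.0460, Y=-2352578.1301, Z=-3904155.1272
→ Helmert⁻¹: X=-4455989.1458, Y=-2352060.9766, Z=-3903723.1223
→ geod (Bowring, a=6378137.000): φ=-37.95328700°, λ=-152.17299800°, h=3847.4550 m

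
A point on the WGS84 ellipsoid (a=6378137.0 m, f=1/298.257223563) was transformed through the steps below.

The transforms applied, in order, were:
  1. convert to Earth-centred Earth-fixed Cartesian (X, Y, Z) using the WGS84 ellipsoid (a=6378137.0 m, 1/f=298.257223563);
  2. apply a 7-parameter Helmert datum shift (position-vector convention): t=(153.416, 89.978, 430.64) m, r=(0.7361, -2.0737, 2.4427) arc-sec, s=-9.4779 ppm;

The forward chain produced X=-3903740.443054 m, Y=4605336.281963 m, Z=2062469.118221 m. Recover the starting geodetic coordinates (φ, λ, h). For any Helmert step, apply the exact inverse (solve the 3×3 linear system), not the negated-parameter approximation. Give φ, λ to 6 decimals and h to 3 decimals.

φ=18.975837°, λ=130.287263°, h=3876.397 m

start: X=-3903740.4431, Y=4605336.2820, Z=2062469.1182 m
→ Helmert⁻¹: X=-3903855.5898, Y=4605343.5430, Z=2062080.8348
→ geod (Bowring, a=6378137.000): φ=18.97583700°, λ=130.28726300°, h=3876.3970 m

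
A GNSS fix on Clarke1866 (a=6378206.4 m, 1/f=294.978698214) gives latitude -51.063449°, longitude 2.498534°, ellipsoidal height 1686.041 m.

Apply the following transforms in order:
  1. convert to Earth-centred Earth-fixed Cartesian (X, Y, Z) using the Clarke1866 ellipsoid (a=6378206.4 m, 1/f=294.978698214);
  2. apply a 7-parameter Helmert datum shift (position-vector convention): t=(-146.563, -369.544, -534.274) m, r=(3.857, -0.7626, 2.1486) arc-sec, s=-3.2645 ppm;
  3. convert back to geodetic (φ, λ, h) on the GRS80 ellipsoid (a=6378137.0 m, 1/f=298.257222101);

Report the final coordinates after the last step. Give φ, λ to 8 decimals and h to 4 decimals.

φ=-51.06525326°, λ=2.49526134°, h=1904.2486 m

start: φ=-51.063449°, λ=2.498534°, h=1686.041 m
→ ECEF (a=6378206.400, f=1/294.978698214): X=4013917.0422, Y=175148.5050, Z=-4939091.0735
→ Helmert 7p (PV): X=4013773.8120, Y=174912.5579, Z=-4939591.1086
→ geod (Bowring, a=6378137.000): φ=-51.06525326°, λ=2.49526134°, h=1904.2486 m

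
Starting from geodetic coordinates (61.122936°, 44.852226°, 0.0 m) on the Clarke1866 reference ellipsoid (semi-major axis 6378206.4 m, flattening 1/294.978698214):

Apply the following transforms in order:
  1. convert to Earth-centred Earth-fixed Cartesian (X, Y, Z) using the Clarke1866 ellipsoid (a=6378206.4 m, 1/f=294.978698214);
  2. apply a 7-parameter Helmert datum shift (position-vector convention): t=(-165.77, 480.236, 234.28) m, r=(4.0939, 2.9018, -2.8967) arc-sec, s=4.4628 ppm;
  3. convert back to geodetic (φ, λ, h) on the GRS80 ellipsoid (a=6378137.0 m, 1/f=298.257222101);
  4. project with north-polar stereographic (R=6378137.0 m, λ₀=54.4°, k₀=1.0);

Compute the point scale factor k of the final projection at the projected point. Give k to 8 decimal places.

start: φ=61.122936°, λ=44.852226°, h=0.000 m
→ ECEF (a=6378206.400, f=1/294.978698214): X=2189357.1695, Y=2178092.8670, Z=5561774.8491
→ Helmert 7p (PV): X=2189310.0037, Y=2178441.6874, Z=5562046.3800
→ geod (Bowring, a=6378137.000): φ=61.12063323°, λ=44.85743068°, h=227.5576 m
→ into stereo (λ₀=54.4°): φ=61.12063323°, λ−λ₀=-9.54256932°
scale k = 1.06630355

1.06630355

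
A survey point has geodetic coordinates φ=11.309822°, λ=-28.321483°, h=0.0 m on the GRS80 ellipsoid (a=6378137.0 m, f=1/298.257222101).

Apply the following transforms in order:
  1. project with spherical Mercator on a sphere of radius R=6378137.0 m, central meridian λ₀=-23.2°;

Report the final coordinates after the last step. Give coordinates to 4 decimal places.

E=-570120.8797 m, N=1267260.2029 m

start: φ=11.309822°, λ=-28.321483°, h=0.000 m
→ merc (R=6378137.0, λ₀=-23.2°): E=-570120.8797, N=1267260.2029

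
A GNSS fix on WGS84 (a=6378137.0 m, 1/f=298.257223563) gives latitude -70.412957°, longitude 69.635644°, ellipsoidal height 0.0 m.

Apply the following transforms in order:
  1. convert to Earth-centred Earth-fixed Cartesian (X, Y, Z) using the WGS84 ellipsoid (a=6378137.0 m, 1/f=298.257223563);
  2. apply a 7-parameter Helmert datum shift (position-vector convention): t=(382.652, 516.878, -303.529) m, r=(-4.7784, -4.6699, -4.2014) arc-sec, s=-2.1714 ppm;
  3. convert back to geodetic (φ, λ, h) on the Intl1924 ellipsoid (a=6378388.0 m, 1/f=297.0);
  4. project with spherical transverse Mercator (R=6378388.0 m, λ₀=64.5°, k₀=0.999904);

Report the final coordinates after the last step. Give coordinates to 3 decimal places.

start: φ=-70.412957°, λ=69.635644°, h=0.000 m
→ ECEF (a=6378137.000, f=1/298.257223563): X=746289.4237, Y=2010539.2682, Z=-5986641.1979
→ Helmert 7p (PV): X=746846.9469, Y=2010897.8911, Z=-5986961.4080
→ geod (Bowring, a=6378388.000): φ=-70.40996035°, λ=69.62501663°, h=309.5212 m
→ tm (R=6378388.0, λ₀=64.5°): E=191077.8116, N=-7845614.6211

E=191077.812 m, N=-7845614.621 m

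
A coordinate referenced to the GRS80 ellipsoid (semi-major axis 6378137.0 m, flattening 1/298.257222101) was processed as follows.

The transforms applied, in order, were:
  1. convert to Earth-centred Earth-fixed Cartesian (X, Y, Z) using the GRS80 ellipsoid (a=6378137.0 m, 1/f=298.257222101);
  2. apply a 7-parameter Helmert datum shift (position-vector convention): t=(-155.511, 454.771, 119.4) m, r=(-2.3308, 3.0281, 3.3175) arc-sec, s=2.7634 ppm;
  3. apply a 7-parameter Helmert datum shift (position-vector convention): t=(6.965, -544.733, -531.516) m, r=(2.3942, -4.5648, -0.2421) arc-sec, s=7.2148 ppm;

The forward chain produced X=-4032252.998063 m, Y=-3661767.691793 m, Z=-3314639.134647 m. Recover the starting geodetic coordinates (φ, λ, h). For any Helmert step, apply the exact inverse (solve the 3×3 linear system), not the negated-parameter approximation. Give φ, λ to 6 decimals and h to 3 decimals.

φ=-31.490906°, λ=-137.757469°, h=3322.492 m

start: X=-4032252.9981, Y=-3661767.6918, Z=-3314639.1346 m
→ Helmert⁻¹: X=-4032299.9143, Y=-3661239.7432, Z=-3313951.9728
→ Helmert⁻¹: X=-4032143.4987, Y=-3661582.0936, Z=-3314162.7852
→ geod (Bowring, a=6378137.000): φ=-31.49090600°, λ=-137.75746900°, h=3322.4920 m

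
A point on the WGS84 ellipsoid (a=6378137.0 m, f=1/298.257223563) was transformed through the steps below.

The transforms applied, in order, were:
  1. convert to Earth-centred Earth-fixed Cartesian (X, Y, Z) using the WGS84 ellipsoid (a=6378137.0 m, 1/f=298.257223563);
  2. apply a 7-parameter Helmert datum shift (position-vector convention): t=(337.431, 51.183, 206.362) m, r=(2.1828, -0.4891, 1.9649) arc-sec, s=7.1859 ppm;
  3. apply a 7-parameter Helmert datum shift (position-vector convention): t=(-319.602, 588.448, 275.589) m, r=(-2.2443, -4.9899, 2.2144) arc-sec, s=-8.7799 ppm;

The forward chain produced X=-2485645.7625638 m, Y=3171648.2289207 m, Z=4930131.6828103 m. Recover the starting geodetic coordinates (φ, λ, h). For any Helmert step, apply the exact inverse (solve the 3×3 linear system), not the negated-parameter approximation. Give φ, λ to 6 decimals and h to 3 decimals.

φ=50.929400°, λ=128.089276°, h=1450.885 m

start: X=-2485645.7626, Y=3171648.2289, Z=4930131.6828 m
→ Helmert⁻¹: X=-2485194.6730, Y=3171060.6614, Z=4929994.0022
→ Helmert⁻¹: X=-2485472.3460, Y=3171062.5378, Z=4929724.5513
→ geod (Bowring, a=6378137.000): φ=50.92940000°, λ=128.08927600°, h=1450.8850 m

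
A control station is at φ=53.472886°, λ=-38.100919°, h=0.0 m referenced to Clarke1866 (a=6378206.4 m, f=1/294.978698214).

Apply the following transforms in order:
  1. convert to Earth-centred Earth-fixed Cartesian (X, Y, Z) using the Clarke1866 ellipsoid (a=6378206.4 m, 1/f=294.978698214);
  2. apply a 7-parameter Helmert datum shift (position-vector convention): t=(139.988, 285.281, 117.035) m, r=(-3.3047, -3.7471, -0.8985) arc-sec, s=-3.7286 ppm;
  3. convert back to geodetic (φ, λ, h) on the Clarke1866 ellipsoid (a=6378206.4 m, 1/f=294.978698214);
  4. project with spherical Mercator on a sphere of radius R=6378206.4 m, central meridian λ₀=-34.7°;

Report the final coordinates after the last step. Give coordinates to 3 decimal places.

start: φ=53.472886°, λ=-38.100919°, h=0.000 m
→ ECEF (a=6378206.400, f=1/294.978698214): X=2993976.3235, Y=-2347654.8564, Z=5101838.7799
→ Helmert 7p (PV): X=2994002.2398, Y=-2347292.1242, Z=5102028.7950
→ geod (Bowring, a=6378206.400): φ=53.47537088°, λ=-38.09637933°, h=31.6229 m
→ merc (R=6378206.4, λ₀=-34.7°): E=-378087.3318, N=7071494.2838

E=-378087.332 m, N=7071494.284 m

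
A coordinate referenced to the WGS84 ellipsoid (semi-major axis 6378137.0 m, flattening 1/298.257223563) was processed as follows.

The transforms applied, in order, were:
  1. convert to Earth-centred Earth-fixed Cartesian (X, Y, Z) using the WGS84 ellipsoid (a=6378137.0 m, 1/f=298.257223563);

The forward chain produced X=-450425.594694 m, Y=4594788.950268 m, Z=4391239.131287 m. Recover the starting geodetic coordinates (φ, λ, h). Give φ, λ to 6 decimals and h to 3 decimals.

φ=43.757634°, λ=95.598797°, h=3699.071 m

start: X=-450425.5947, Y=4594788.9503, Z=4391239.1313 m
→ geod (Bowring, a=6378137.000): φ=43.75763400°, λ=95.59879700°, h=3699.0710 m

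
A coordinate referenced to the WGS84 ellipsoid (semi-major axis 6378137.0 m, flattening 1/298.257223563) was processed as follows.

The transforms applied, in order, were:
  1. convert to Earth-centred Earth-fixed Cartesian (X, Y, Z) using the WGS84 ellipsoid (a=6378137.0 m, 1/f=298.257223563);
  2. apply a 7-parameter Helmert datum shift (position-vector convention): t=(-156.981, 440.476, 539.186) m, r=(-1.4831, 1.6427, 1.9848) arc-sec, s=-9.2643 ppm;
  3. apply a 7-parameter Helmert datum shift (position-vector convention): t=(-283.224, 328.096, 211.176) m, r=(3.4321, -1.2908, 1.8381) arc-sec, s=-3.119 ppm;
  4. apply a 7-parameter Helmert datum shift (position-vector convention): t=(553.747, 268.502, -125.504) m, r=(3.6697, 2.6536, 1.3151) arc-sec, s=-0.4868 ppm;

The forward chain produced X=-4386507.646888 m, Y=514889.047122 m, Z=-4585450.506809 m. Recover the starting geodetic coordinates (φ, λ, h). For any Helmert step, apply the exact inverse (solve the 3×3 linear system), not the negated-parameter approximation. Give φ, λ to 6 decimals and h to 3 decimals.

start: X=-4386507.6469, Y=514889.0471, Z=-4585450.5068 m
→ Helmert⁻¹: X=-4387001.2576, Y=514567.1865, Z=-4585392.8286
→ Helmert⁻¹: X=-4386755.8301, Y=514203.4853, Z=-4585599.4109
→ Helmert⁻¹: X=-4386598.0190, Y=513842.9555, Z=-4586212.3250
→ geod (Bowring, a=6378137.000): φ=-46.27163900°, λ=173.31886100°, h=58.1290 m

φ=-46.271639°, λ=173.318861°, h=58.129 m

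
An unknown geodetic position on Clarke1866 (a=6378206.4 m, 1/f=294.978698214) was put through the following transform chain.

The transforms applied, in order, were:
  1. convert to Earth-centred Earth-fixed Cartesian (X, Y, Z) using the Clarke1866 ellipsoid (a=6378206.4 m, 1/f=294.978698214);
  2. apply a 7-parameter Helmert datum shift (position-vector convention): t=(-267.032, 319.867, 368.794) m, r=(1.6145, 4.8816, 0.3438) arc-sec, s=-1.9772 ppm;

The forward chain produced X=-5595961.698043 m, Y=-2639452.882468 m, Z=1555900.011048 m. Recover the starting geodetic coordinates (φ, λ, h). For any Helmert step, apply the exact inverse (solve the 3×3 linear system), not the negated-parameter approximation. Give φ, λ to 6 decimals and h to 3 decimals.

start: X=-5595961.6980, Y=-2639452.8825, Z=1555900.0110 m
→ Helmert⁻¹: X=-5595746.9415, Y=-2639756.4671, Z=1555422.5222
→ geod (Bowring, a=6378206.400): φ=14.20374900°, λ=-154.74471600°, h=2743.1690 m

φ=14.203749°, λ=-154.744716°, h=2743.169 m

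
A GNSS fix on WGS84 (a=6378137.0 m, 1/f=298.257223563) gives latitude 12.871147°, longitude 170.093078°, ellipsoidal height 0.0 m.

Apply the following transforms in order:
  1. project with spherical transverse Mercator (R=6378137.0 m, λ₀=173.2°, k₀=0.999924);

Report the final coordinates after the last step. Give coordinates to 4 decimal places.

E=-337293.9909 m, N=1434739.2311 m

start: φ=12.871147°, λ=170.093078°, h=0.000 m
→ tm (R=6378137.0, λ₀=173.2°): E=-337293.9909, N=1434739.2311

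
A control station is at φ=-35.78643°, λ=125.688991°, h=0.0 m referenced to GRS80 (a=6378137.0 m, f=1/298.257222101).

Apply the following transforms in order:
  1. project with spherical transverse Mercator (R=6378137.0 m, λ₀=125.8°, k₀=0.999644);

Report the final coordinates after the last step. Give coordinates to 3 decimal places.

E=-10020.838 m, N=-3982314.635 m

start: φ=-35.786430°, λ=125.688991°, h=0.000 m
→ tm (R=6378137.0, λ₀=125.8°): E=-10020.8381, N=-3982314.6347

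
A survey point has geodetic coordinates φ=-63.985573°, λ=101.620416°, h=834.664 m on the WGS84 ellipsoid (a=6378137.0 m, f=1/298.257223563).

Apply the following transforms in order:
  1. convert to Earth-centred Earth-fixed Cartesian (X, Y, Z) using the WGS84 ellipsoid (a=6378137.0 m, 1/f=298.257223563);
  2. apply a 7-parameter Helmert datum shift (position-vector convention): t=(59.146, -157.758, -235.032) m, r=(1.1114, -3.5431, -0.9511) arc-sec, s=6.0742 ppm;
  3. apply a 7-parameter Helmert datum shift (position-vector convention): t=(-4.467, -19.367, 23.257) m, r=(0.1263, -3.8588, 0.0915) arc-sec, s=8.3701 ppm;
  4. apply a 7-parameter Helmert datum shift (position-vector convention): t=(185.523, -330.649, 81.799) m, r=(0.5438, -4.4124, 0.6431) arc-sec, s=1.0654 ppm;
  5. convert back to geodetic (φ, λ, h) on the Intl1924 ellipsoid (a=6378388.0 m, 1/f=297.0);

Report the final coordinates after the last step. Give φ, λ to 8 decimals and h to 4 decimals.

start: φ=-63.985573°, λ=101.620416°, h=834.664 m
→ ECEF (a=6378137.000, f=1/298.257223563): X=-565081.9356, Y=2747893.1504, Z=-5709759.8279
→ Helmert 7p (PV): X=-564915.4716, Y=2747785.4549, Z=-5710024.4425
→ Helmert 7p (PV): X=-564819.0620, Y=2747792.3330, Z=-5710057.8650
→ Helmert 7p (PV): X=-564520.5587, Y=2747477.9045, Z=-5709986.9877
→ geod (Bowring, a=6378388.000): φ=-63.99130356°, λ=101.61089224°, h=633.6140 m

φ=-63.99130356°, λ=101.61089224°, h=633.6140 m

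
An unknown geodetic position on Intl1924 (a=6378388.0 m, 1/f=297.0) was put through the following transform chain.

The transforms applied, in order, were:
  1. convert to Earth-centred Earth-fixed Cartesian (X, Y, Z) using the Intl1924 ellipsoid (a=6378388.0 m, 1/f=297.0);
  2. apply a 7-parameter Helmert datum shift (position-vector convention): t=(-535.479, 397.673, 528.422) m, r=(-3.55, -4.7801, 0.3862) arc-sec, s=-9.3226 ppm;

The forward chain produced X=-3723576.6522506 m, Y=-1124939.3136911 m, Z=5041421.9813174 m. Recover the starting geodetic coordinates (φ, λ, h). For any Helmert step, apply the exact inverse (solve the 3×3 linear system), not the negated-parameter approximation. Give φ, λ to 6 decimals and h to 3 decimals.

φ=52.535009°, λ=-163.180270°, h=2107.011 m

start: X=-3723576.6523, Y=-1124939.3137, Z=5041421.9813 m
→ Helmert⁻¹: X=-3722961.1660, Y=-1125427.2674, Z=5041007.4624
→ geod (Bowring, a=6378388.000): φ=52.53500900°, λ=-163.18027000°, h=2107.0110 m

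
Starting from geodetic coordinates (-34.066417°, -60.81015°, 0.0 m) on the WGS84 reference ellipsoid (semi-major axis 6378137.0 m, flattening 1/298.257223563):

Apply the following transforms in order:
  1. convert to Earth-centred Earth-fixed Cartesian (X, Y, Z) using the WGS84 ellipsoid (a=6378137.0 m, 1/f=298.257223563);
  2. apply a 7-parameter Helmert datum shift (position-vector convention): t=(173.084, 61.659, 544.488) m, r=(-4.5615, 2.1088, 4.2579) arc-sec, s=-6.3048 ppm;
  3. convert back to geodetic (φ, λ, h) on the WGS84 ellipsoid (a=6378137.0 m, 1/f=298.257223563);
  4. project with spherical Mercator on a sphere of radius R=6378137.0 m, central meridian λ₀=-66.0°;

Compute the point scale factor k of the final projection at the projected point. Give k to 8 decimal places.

start: φ=-34.066417°, λ=-60.810150°, h=0.000 m
→ ECEF (a=6378137.000, f=1/298.257223563): X=2579537.7128, Y=-4617459.8608, Z=-3552551.8370
→ Helmert 7p (PV): X=2579753.5302, Y=-4617394.4043, Z=-3551909.2098
→ geod (Bowring, a=6378137.000): φ=-34.06137456°, λ=-60.80776320°, h=-320.0868 m
→ into merc (λ₀=-66.0°): φ=-34.06137456°, λ−λ₀=5.19223680°
scale k = 1.20709079

1.20709079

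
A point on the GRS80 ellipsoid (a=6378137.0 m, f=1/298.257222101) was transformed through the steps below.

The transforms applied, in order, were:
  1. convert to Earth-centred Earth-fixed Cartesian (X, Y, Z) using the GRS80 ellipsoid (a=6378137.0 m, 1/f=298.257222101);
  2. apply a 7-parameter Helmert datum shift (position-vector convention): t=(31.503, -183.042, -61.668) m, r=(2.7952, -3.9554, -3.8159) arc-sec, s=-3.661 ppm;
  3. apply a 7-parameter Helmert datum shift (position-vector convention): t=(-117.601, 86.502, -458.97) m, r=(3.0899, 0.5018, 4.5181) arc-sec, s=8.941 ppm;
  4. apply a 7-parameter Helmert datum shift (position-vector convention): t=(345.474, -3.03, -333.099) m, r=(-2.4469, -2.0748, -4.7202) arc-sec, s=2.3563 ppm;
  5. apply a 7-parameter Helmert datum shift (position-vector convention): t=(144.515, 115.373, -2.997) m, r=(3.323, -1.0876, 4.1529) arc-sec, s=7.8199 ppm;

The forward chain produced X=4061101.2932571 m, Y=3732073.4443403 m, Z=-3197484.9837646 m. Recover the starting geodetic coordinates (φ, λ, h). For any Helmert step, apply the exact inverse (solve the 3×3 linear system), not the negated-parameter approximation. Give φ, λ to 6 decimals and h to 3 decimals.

start: X=4061101.2933, Y=3732073.4443, Z=-3197484.9838 m
→ Helmert⁻¹: X=4060983.2975, Y=3731795.6114, Z=-3197538.5164
→ Helmert⁻¹: X=4060510.6932, Y=3731920.6976, Z=-3197194.4568
→ Helmert⁻¹: X=4060681.5052, Y=3731663.9948, Z=-3196752.9275
→ Helmert⁻¹: X=4060534.5248, Y=3731892.4971, Z=-3196831.4015
→ geod (Bowring, a=6378137.000): φ=-30.26652000°, λ=42.58500800°, h=1796.3520 m

φ=-30.266520°, λ=42.585008°, h=1796.352 m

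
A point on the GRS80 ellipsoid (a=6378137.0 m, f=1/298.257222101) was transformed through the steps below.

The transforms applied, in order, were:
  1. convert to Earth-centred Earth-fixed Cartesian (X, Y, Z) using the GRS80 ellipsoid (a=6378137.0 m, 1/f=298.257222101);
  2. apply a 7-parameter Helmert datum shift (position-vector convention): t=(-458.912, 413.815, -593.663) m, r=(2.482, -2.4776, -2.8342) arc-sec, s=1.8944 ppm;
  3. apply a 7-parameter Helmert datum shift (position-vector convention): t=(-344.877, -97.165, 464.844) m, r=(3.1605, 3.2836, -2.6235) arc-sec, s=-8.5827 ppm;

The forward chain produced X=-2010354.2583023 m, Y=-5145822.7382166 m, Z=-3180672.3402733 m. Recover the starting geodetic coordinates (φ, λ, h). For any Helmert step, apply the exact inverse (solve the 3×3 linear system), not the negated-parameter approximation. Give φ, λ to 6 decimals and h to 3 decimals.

start: X=-2010354.2583, Y=-5145822.7382, Z=-3180672.3403 m
→ Helmert⁻¹: X=-2009910.5410, Y=-5145844.0448, Z=-3181117.6363
→ Helmert⁻¹: X=-2009415.3115, Y=-5146313.9917, Z=-3180431.8856
→ geod (Bowring, a=6378137.000): φ=-30.09459600°, λ=-111.32851700°, h=1956.6150 m

φ=-30.094596°, λ=-111.328517°, h=1956.615 m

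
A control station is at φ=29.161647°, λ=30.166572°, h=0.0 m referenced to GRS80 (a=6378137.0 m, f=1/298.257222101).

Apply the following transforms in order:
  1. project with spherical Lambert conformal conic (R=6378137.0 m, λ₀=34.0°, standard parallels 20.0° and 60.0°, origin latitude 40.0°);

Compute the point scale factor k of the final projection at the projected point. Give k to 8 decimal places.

0.95854576

start: φ=29.161647°, λ=30.166572°, h=0.000 m
→ into lcc (λ₀=34.0°): φ=29.16164700°, λ−λ₀=-3.83342800°
scale k = 0.95854576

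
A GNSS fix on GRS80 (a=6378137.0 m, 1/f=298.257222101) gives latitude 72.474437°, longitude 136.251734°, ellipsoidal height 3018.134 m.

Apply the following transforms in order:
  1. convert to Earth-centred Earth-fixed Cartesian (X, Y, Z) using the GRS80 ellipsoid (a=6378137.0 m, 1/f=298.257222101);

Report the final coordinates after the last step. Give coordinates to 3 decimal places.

start: φ=72.474437°, λ=136.251734°, h=3018.134 m
→ ECEF (a=6378137.000, f=1/298.257222101): X=-1392352.1357, Y=1332806.4503, Z=6062715.6179

X=-1392352.136 m, Y=1332806.450 m, Z=6062715.618 m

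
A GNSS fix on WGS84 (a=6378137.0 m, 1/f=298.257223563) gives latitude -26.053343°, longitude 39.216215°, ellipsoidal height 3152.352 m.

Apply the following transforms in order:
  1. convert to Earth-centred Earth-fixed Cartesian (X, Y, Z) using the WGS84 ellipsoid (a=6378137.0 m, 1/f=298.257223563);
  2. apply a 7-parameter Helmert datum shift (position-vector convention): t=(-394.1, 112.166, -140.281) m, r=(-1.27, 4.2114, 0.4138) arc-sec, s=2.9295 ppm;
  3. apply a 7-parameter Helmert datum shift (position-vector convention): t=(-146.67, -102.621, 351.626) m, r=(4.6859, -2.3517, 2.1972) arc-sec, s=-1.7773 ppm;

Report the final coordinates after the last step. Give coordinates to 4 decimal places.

X=4443883.6904 m, Y=3627048.9688 m, Z=-2785528.8317 m

start: φ=-26.053343°, λ=39.216215°, h=3152.352 m
→ ECEF (a=6378137.000, f=1/298.257223563): X=4444490.3651, Y=3626932.8493, Z=-2785756.9572
→ Helmert 7p (PV): X=4444045.1308, Y=3627047.4045, Z=-2786018.4761
→ Helmert 7p (PV): X=4443883.6904, Y=3627048.9688, Z=-2785528.8317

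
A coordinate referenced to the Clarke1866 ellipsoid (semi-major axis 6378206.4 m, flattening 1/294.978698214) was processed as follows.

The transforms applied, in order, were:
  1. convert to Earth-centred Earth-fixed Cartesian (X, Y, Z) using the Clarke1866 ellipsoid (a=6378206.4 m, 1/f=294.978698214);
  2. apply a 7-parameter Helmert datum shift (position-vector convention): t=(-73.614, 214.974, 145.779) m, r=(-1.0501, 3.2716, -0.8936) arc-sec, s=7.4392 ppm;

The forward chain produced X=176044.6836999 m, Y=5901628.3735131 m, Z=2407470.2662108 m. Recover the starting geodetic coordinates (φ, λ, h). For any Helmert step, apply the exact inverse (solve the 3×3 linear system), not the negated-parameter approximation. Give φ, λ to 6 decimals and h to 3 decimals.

φ=22.319459°, λ=88.291221°, h=805.490 m

start: X=176044.6837, Y=5901628.3735, Z=2407470.2662 m
→ Helmert⁻¹: X=176053.2379, Y=5901358.0049, Z=2407339.4152
→ geod (Bowring, a=6378206.400): φ=22.31945900°, λ=88.29122100°, h=805.4900 m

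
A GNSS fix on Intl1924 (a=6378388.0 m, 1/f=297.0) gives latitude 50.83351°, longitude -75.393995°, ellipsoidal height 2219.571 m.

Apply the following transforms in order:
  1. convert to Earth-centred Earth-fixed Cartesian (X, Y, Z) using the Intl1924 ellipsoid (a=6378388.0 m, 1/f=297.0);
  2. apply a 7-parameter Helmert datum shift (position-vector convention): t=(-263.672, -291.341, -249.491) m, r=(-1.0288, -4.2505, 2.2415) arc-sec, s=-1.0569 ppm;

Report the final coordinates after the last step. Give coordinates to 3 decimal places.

start: φ=50.833510°, λ=-75.393995°, h=2219.571 m
→ ECEF (a=6378388.000, f=1/297.0): X=1018266.2936, Y=-3907505.5617, Z=4923684.1827
→ Helmert 7p (PV): X=1017942.5463, Y=-3907757.1492, Z=4923469.9610

X=1017942.546 m, Y=-3907757.149 m, Z=4923469.961 m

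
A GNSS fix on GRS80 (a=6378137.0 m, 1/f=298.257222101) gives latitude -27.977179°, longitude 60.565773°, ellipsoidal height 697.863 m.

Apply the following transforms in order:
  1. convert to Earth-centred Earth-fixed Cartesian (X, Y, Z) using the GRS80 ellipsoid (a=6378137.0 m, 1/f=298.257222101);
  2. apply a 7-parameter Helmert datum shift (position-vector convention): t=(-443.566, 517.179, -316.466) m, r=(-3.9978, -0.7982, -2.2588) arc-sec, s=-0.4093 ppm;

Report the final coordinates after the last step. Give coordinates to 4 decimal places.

start: φ=-27.977179°, λ=60.565773°, h=697.863 m
→ ECEF (a=6378137.000, f=1/298.257222101): X=2770414.7311, Y=4909833.8521, Z=-2974599.4420
→ Helmert 7p (PV): X=2770035.3096, Y=4910261.0294, Z=-2974999.1314

X=2770035.3096 m, Y=4910261.0294 m, Z=-2974999.1314 m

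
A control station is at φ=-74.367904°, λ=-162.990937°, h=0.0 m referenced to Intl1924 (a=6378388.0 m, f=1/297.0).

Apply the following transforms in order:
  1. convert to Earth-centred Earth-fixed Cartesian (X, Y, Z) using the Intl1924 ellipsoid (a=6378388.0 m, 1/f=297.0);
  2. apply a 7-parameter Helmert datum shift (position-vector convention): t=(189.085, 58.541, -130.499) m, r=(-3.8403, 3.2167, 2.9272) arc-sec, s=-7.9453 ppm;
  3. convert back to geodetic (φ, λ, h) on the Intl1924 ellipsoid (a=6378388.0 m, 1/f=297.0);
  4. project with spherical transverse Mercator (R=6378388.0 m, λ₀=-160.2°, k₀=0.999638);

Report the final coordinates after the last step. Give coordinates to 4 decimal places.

start: φ=-74.367904°, λ=-162.990937°, h=0.000 m
→ ECEF (a=6378388.000, f=1/297.0): X=-1648684.3265, Y=-504338.5601, Z=-6120277.3918
→ Helmert 7p (PV): X=-1648570.4300, Y=-504413.3573, Z=-6120324.1625
→ geod (Bowring, a=6378388.000): φ=-74.36876780°, λ=-162.98745266°, h=21.5900 m
→ tm (R=6378388.0, λ₀=-160.2°): E=-83552.9714, N=-8277979.8596

E=-83552.9714 m, N=-8277979.8596 m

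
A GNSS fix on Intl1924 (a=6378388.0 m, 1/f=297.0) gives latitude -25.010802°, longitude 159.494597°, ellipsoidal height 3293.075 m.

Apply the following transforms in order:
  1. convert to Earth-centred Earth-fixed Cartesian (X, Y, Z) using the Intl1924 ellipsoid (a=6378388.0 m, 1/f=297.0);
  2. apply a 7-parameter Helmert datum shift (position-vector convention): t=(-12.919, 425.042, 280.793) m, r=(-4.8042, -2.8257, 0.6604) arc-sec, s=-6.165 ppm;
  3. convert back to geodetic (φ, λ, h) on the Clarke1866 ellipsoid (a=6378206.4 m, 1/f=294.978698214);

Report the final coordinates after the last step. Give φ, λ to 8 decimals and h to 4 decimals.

start: φ=-25.010802°, λ=159.494597°, h=3293.075 m
→ ECEF (a=6378388.000, f=1/297.0): X=-5420082.4608, Y=2027068.3773, Z=-2681587.0737
→ Helmert 7p (PV): X=-5420031.7192, Y=2027401.1114, Z=-2681411.2130
→ geod (Bowring, a=6378206.400): φ=-25.01011169°, λ=159.49133531°, h=3489.0101 m

φ=-25.01011169°, λ=159.49133531°, h=3489.0101 m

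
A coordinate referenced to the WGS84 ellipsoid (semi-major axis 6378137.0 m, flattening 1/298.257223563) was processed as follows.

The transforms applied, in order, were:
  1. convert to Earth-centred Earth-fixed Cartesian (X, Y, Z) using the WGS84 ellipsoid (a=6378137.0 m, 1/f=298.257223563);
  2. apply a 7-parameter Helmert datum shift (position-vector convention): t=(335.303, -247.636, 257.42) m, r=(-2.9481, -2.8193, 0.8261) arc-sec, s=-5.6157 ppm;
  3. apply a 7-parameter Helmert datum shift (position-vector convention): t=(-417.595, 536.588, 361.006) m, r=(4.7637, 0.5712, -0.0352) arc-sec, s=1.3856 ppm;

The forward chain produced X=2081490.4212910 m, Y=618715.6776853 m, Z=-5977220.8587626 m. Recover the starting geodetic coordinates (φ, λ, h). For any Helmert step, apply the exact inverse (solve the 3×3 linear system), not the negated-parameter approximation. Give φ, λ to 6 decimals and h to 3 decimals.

φ=-70.159963°, λ=16.545408°, h=821.168 m

start: X=2081490.4213, Y=618715.6777, Z=-5977220.8588 m
→ Helmert⁻¹: X=2081921.5796, Y=618040.5358, Z=-5977582.0906
→ Helmert⁻¹: X=2081518.7349, Y=618368.7481, Z=-5977892.6932
→ geod (Bowring, a=6378137.000): φ=-70.15996300°, λ=16.54540800°, h=821.1680 m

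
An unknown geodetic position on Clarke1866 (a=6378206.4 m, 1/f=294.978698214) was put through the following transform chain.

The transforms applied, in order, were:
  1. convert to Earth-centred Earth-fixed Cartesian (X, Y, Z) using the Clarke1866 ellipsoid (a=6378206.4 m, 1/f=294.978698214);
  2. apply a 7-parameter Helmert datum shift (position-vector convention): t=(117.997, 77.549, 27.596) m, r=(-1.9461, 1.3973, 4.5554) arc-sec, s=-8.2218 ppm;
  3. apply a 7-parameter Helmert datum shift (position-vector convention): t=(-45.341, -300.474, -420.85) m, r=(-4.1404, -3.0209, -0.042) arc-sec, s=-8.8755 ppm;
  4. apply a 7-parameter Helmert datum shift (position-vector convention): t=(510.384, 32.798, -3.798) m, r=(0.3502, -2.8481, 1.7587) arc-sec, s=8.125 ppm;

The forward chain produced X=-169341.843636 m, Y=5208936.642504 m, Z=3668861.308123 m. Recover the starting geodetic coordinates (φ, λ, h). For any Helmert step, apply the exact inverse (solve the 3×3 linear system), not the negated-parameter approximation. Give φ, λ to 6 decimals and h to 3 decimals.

φ=35.331081°, λ=91.865781°, h=2998.688 m

start: X=-169341.8436, Y=5208936.6425, Z=3668861.3081 m
→ Helmert⁻¹: X=-169755.7755, Y=5208869.1989, Z=3668828.7971
→ Helmert⁻¹: X=-169659.2606, Y=5209142.2163, Z=3669389.2629
→ Helmert⁻¹: X=-169688.4678, Y=5209076.6221, Z=3669439.8338
→ geod (Bowring, a=6378206.400): φ=35.33108100°, λ=91.86578100°, h=2998.6880 m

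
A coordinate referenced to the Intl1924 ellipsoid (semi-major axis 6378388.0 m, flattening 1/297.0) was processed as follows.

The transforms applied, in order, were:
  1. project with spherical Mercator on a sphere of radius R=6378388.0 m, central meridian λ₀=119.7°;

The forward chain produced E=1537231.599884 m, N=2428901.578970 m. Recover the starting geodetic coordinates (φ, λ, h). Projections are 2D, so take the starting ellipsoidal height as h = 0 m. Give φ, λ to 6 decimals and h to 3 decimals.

start: E=1537231.5999, N=2428901.5790 m
→ merc⁻¹: φ=21.30936900°, λ=133.50864300°

φ=21.309369°, λ=133.508643°, h=0.000 m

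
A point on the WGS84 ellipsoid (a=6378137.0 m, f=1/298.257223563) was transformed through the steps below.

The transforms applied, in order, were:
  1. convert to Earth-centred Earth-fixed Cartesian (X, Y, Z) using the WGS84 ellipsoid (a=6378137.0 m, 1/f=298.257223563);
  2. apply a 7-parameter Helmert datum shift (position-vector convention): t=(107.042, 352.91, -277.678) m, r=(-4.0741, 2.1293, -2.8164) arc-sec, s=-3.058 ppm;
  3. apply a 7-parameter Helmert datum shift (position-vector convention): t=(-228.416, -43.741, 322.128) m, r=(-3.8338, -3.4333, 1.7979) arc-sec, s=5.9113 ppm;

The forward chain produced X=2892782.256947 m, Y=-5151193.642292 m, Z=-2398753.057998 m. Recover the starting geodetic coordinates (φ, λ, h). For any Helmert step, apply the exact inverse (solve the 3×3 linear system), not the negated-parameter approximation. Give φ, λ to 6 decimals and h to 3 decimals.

φ=-22.234243°, λ=-60.682367°, h=1490.592 m

start: X=2892782.2569, Y=-5151193.6423, Z=-2398753.0580 m
→ Helmert⁻¹: X=2892908.7372, Y=-5151100.0739, Z=-2399204.8996
→ Helmert⁻¹: X=2892905.6451, Y=-5151381.8518, Z=-2399006.4427
→ geod (Bowring, a=6378137.000): φ=-22.23424300°, λ=-60.68236700°, h=1490.5920 m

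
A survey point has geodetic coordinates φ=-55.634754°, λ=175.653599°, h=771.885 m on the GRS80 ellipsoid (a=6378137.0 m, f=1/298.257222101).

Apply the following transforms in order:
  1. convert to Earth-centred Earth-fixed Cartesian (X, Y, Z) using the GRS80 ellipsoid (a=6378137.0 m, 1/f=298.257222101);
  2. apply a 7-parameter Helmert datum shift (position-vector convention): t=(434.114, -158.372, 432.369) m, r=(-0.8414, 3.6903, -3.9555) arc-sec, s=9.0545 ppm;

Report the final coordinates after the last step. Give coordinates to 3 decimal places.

X=-3598227.137 m, Y=273398.254 m, Z=-5241783.814 m

start: φ=-55.634754°, λ=175.653599°, h=771.885 m
→ ECEF (a=6378137.000, f=1/298.257222101): X=-3598540.1235, Y=273506.5248, Z=-5242231.9841
→ Helmert 7p (PV): X=-3598227.1375, Y=273398.2540, Z=-5241783.8142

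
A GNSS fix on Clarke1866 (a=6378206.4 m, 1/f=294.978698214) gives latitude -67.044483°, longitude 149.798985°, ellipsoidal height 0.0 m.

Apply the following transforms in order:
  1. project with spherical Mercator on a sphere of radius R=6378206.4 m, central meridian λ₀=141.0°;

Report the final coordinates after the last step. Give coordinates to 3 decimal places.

start: φ=-67.044483°, λ=149.798985°, h=0.000 m
→ merc (R=6378206.4, λ₀=141.0°): E=979509.1875, N=-10168854.2017

E=979509.188 m, N=-10168854.202 m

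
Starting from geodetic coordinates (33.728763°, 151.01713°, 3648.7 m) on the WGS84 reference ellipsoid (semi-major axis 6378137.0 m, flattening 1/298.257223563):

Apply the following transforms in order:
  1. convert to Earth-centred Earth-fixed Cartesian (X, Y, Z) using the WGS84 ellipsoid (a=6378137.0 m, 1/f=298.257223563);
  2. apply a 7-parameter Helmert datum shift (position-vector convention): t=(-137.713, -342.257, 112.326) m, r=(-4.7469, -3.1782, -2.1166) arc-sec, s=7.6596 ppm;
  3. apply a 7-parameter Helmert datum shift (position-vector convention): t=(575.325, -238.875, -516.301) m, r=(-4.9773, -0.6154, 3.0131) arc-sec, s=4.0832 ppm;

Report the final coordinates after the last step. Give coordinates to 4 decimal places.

start: φ=33.728763°, λ=151.017130°, h=3648.700 m
→ ECEF (a=6378137.000, f=1/298.257223563): X=-4647674.6219, Y=2574431.9266, Z=3523490.7345
→ Helmert 7p (PV): X=-4647875.8079, Y=2574238.1704, Z=3523499.1881
→ Helmert 7p (PV): X=-4647367.5781, Y=2574026.9350, Z=3522921.2888

X=-4647367.5781 m, Y=2574026.9350 m, Z=3522921.2888 m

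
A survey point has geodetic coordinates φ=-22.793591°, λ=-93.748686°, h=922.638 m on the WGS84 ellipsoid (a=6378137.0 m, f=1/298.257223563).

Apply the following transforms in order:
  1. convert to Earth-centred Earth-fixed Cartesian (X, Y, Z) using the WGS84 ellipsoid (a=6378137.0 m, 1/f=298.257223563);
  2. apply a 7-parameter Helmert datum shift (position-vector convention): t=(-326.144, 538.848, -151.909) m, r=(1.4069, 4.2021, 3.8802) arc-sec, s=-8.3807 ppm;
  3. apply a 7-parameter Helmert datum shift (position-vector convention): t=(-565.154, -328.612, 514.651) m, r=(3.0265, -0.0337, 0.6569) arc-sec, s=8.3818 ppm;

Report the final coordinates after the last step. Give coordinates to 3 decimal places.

X=-385499.519 m, Y=-5871009.190 m, Z=-2455775.262 m

start: φ=-22.793591°, λ=-93.748686°, h=922.638 m
→ ECEF (a=6378137.000, f=1/298.257223563): X=-384687.7299, Y=-5871263.7532, Z=-2456019.5872
→ Helmert 7p (PV): X=-384950.2366, Y=-5870666.1845, Z=-2456183.1227
→ Helmert 7p (PV): X=-385499.5192, Y=-5871009.1896, Z=-2455775.2622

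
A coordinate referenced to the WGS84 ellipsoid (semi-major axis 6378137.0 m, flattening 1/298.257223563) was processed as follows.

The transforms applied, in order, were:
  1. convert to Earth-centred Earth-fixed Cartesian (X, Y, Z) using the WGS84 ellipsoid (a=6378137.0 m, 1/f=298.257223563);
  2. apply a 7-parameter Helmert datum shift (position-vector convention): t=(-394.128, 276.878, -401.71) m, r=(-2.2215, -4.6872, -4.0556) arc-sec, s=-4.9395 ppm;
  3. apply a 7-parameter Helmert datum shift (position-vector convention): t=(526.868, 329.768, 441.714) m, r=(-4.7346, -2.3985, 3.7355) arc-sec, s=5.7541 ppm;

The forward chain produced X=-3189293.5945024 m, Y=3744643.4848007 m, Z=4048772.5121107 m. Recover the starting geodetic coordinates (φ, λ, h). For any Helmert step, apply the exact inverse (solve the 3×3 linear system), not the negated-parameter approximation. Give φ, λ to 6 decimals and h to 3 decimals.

φ=39.652474°, λ=130.426512°, h=961.095 m

start: X=-3189293.5945, Y=3744643.4848, Z=4048772.5121 m
→ Helmert⁻¹: X=-3189687.2226, Y=3744257.0101, Z=4048430.5399
→ Helmert⁻¹: X=-3189290.4515, Y=3743892.3095, Z=4048965.0454
→ geod (Bowring, a=6378137.000): φ=39.65247400°, λ=130.42651200°, h=961.0950 m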